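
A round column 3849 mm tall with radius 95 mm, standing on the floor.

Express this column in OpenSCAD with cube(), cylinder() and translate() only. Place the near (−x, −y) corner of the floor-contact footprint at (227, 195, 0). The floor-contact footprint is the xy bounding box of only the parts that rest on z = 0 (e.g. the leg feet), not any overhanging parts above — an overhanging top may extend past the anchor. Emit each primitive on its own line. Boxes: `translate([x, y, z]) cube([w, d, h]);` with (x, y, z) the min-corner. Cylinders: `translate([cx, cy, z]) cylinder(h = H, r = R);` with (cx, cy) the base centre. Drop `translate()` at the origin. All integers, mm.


translate([322, 290, 0]) cylinder(h = 3849, r = 95);


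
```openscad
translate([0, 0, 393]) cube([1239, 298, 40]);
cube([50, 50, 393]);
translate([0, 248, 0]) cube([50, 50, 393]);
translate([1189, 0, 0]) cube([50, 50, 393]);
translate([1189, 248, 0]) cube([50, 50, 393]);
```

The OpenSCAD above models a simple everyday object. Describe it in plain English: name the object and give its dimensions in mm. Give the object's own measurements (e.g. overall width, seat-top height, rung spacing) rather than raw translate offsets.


A long wooden bench with a 1239 mm (x) × 298 mm (y) seat, 40 mm thick, its top surface 433 mm above the floor. Four 50 mm square legs at the seat corners, flush with the edges, run from z = 0 to the seat underside.


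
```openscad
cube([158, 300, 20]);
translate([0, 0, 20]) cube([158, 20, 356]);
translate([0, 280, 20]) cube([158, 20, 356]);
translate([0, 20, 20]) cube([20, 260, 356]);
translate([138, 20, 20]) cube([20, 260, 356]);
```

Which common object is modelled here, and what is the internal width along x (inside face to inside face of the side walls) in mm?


An open box. The internal width is 118 mm.

A 158×300 base slab with four walls standing on it — an open box. The base is 158 mm wide and the walls are 20 mm thick, so the internal width is 158 − 2 × 20 = 118 mm.


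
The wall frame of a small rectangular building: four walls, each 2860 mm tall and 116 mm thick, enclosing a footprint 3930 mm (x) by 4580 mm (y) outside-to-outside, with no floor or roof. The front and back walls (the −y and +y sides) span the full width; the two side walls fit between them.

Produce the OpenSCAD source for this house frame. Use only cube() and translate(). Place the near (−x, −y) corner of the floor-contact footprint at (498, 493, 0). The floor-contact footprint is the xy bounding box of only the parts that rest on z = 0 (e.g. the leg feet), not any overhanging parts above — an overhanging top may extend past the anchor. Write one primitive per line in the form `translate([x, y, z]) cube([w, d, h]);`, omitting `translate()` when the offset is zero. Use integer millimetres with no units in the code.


translate([498, 493, 0]) cube([3930, 116, 2860]);
translate([498, 4957, 0]) cube([3930, 116, 2860]);
translate([498, 609, 0]) cube([116, 4348, 2860]);
translate([4312, 609, 0]) cube([116, 4348, 2860]);


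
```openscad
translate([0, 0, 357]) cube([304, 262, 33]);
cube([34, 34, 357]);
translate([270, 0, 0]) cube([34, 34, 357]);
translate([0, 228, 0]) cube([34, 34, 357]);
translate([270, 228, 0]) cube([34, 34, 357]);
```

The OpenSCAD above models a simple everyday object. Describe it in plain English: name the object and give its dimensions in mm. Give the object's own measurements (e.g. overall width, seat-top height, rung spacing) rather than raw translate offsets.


A simple wooden stool: a rectangular seat 304 mm (x) by 262 mm (y), 33 mm thick, top face at z = 390 mm, on four square legs, each 34×34 mm in cross-section. The legs rest on z = 0, each flush with a corner of the seat.


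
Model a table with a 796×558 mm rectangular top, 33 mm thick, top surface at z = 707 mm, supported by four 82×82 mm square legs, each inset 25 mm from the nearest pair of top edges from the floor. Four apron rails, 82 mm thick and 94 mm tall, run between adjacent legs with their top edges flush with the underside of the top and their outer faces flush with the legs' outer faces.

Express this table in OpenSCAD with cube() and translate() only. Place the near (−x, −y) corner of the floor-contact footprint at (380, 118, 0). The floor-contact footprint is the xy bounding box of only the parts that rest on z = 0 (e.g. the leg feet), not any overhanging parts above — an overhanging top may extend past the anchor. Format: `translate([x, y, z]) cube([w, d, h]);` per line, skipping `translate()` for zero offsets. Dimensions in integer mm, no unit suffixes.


translate([355, 93, 674]) cube([796, 558, 33]);
translate([380, 118, 0]) cube([82, 82, 674]);
translate([1044, 118, 0]) cube([82, 82, 674]);
translate([380, 544, 0]) cube([82, 82, 674]);
translate([1044, 544, 0]) cube([82, 82, 674]);
translate([462, 118, 580]) cube([582, 82, 94]);
translate([462, 544, 580]) cube([582, 82, 94]);
translate([380, 200, 580]) cube([82, 344, 94]);
translate([1044, 200, 580]) cube([82, 344, 94]);


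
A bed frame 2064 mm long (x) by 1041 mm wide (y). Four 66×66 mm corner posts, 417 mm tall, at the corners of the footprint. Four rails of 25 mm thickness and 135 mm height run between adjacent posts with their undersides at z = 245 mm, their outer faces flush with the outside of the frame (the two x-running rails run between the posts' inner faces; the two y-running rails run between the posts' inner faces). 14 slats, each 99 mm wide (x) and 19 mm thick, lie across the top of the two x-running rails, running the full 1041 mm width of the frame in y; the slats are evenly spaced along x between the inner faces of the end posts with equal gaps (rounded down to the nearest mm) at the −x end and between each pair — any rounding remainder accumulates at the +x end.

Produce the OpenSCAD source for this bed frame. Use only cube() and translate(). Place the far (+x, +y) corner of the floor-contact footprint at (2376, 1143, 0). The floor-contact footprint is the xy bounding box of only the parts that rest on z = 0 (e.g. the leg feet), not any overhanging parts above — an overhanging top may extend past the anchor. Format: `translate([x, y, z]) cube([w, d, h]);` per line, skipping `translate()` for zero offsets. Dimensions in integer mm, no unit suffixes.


translate([312, 102, 0]) cube([66, 66, 417]);
translate([312, 1077, 0]) cube([66, 66, 417]);
translate([2310, 102, 0]) cube([66, 66, 417]);
translate([2310, 1077, 0]) cube([66, 66, 417]);
translate([378, 102, 245]) cube([1932, 25, 135]);
translate([378, 1118, 245]) cube([1932, 25, 135]);
translate([312, 168, 245]) cube([25, 909, 135]);
translate([2351, 168, 245]) cube([25, 909, 135]);
translate([414, 102, 380]) cube([99, 1041, 19]);
translate([549, 102, 380]) cube([99, 1041, 19]);
translate([684, 102, 380]) cube([99, 1041, 19]);
translate([819, 102, 380]) cube([99, 1041, 19]);
translate([954, 102, 380]) cube([99, 1041, 19]);
translate([1089, 102, 380]) cube([99, 1041, 19]);
translate([1224, 102, 380]) cube([99, 1041, 19]);
translate([1359, 102, 380]) cube([99, 1041, 19]);
translate([1494, 102, 380]) cube([99, 1041, 19]);
translate([1629, 102, 380]) cube([99, 1041, 19]);
translate([1764, 102, 380]) cube([99, 1041, 19]);
translate([1899, 102, 380]) cube([99, 1041, 19]);
translate([2034, 102, 380]) cube([99, 1041, 19]);
translate([2169, 102, 380]) cube([99, 1041, 19]);


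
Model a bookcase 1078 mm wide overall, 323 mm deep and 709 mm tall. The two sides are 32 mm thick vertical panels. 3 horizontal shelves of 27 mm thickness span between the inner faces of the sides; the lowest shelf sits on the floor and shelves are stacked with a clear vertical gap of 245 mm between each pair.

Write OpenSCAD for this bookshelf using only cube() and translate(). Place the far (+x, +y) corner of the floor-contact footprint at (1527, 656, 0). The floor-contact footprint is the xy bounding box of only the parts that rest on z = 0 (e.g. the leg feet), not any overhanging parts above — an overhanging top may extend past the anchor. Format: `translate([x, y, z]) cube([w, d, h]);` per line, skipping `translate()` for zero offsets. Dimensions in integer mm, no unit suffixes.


translate([449, 333, 0]) cube([32, 323, 709]);
translate([1495, 333, 0]) cube([32, 323, 709]);
translate([481, 333, 0]) cube([1014, 323, 27]);
translate([481, 333, 272]) cube([1014, 323, 27]);
translate([481, 333, 544]) cube([1014, 323, 27]);


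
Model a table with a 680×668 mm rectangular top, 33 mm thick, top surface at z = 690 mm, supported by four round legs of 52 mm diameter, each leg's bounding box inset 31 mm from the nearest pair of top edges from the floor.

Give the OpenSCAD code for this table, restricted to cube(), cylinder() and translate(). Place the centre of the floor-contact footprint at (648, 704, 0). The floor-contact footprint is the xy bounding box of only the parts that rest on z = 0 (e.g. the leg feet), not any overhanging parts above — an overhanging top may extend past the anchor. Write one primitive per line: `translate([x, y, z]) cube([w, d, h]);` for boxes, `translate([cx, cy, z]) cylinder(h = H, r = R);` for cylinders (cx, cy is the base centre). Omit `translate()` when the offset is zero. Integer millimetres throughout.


translate([308, 370, 657]) cube([680, 668, 33]);
translate([365, 427, 0]) cylinder(h = 657, r = 26);
translate([931, 427, 0]) cylinder(h = 657, r = 26);
translate([365, 981, 0]) cylinder(h = 657, r = 26);
translate([931, 981, 0]) cylinder(h = 657, r = 26);


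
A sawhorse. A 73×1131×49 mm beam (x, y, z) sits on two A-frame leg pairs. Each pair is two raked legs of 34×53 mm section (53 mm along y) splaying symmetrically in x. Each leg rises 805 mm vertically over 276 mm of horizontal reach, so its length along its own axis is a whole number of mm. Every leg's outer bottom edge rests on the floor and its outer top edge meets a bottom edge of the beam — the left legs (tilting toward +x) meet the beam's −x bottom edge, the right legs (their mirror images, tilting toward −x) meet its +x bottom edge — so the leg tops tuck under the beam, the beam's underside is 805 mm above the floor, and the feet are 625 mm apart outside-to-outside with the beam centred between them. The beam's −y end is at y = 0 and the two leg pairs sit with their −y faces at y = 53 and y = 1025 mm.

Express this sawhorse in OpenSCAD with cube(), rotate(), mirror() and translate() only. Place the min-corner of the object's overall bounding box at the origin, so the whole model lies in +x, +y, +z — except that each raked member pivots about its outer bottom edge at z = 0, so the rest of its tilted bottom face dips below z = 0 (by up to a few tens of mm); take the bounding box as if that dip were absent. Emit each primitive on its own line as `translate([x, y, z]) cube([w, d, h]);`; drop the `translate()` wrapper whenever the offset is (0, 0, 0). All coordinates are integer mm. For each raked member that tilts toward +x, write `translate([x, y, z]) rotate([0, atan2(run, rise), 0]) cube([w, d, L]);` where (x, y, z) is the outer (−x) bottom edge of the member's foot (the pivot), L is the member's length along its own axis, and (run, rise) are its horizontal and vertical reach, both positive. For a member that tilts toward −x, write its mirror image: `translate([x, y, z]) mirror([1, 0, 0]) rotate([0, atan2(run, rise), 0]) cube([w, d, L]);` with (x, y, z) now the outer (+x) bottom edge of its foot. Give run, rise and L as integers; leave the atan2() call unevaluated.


translate([276, 0, 805]) cube([73, 1131, 49]);
translate([0, 53, 0]) rotate([0, atan2(276, 805), 0]) cube([34, 53, 851]);
translate([625, 53, 0]) mirror([1, 0, 0]) rotate([0, atan2(276, 805), 0]) cube([34, 53, 851]);
translate([0, 1025, 0]) rotate([0, atan2(276, 805), 0]) cube([34, 53, 851]);
translate([625, 1025, 0]) mirror([1, 0, 0]) rotate([0, atan2(276, 805), 0]) cube([34, 53, 851]);


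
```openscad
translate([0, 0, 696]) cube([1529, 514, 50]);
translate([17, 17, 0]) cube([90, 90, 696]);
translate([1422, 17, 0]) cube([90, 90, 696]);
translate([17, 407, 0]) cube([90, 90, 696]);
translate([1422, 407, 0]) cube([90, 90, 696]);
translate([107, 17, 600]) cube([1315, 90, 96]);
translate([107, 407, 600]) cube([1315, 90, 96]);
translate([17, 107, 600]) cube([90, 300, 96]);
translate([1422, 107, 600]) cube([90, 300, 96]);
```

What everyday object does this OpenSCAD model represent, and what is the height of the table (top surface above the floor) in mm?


A table. The table height is 746 mm.

A 1529×514×50 slab sits at z = 696 on four 90 mm square posts — a table. The top surface is at 696 + 50 = 746 mm.


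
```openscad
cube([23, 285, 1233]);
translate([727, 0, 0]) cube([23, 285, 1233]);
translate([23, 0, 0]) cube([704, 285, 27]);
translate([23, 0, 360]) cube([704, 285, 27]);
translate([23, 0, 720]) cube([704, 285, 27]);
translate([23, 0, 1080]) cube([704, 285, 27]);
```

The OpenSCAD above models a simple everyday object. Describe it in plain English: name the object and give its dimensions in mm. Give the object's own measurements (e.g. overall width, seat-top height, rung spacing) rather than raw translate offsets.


An open bookshelf. Two side panels, each 23 mm thick, 285 mm deep and 1233 mm tall, stand 750 mm apart (outside-to-outside). Between them sit 4 shelves, each 27 mm thick and 285 mm deep, spanning the full gap between the sides. The bottom shelf rests on the floor (its underside at z = 0) and the clear gap between one shelf's top and the next shelf's underside is 333 mm.


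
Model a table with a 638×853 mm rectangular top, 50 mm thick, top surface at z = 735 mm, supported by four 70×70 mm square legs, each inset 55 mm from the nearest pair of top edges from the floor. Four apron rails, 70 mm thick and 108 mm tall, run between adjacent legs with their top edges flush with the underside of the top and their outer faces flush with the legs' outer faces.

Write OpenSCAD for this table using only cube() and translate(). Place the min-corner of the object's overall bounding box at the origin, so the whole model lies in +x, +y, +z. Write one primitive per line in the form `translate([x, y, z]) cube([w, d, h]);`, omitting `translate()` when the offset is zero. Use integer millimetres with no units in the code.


translate([0, 0, 685]) cube([638, 853, 50]);
translate([55, 55, 0]) cube([70, 70, 685]);
translate([513, 55, 0]) cube([70, 70, 685]);
translate([55, 728, 0]) cube([70, 70, 685]);
translate([513, 728, 0]) cube([70, 70, 685]);
translate([125, 55, 577]) cube([388, 70, 108]);
translate([125, 728, 577]) cube([388, 70, 108]);
translate([55, 125, 577]) cube([70, 603, 108]);
translate([513, 125, 577]) cube([70, 603, 108]);


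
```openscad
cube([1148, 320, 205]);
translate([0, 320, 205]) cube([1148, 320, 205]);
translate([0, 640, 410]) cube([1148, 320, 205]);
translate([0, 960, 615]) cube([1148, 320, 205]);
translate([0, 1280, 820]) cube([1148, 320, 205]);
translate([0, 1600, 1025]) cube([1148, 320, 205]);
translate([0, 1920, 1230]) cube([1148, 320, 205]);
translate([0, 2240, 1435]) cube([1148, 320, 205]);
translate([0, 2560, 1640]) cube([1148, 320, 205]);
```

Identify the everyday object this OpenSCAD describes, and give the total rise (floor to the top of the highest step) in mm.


A staircase. The total rise is 1845 mm.

9 identical blocks, each offset up and back from the previous — a staircase. Each step is 205 mm tall and there are 9 of them, so the total rise is 9 × 205 = 1845 mm.


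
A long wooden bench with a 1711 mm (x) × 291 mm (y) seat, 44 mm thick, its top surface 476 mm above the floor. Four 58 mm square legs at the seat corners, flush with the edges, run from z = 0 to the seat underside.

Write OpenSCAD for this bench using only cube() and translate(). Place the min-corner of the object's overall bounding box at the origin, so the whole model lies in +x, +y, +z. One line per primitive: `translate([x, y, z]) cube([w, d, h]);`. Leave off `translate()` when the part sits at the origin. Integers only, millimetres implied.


// leg_h = 476 − 44 = 432
translate([0, 0, 432]) cube([1711, 291, 44]);
cube([58, 58, 432]);
translate([0, 233, 0]) cube([58, 58, 432]);
translate([1653, 0, 0]) cube([58, 58, 432]);
translate([1653, 233, 0]) cube([58, 58, 432]);


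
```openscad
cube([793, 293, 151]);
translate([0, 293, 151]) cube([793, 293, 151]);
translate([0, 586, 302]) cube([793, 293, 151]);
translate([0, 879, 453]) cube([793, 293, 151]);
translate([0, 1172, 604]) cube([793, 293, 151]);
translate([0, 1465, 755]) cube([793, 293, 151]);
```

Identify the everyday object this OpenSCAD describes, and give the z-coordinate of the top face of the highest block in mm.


A staircase. The total rise is 906 mm.

6 identical blocks, each offset up and back from the previous — a staircase. Each step is 151 mm tall and there are 6 of them, so the total rise is 6 × 151 = 906 mm.


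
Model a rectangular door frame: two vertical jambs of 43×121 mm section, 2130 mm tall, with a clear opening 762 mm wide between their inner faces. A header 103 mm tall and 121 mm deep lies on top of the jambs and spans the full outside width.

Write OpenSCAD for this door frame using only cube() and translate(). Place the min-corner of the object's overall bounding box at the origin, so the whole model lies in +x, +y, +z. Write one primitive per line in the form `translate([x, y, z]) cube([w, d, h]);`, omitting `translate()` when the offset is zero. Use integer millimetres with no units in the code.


cube([43, 121, 2130]);
translate([805, 0, 0]) cube([43, 121, 2130]);
translate([0, 0, 2130]) cube([848, 121, 103]);


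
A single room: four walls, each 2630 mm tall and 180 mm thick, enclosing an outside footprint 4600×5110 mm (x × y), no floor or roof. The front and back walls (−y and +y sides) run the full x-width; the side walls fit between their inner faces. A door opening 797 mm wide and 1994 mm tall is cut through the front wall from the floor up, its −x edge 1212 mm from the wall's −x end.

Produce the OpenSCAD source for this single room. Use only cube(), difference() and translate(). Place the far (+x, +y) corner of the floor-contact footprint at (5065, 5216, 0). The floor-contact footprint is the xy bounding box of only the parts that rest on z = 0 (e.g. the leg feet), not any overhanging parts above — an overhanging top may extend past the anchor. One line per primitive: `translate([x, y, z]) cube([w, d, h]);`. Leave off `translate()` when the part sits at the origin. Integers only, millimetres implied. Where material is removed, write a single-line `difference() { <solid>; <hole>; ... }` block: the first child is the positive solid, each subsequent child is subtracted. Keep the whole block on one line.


difference() { translate([465, 106, 0]) cube([4600, 180, 2630]); translate([1677, 106, 0]) cube([797, 180, 1994]); }
translate([465, 5036, 0]) cube([4600, 180, 2630]);
translate([465, 286, 0]) cube([180, 4750, 2630]);
translate([4885, 286, 0]) cube([180, 4750, 2630]);


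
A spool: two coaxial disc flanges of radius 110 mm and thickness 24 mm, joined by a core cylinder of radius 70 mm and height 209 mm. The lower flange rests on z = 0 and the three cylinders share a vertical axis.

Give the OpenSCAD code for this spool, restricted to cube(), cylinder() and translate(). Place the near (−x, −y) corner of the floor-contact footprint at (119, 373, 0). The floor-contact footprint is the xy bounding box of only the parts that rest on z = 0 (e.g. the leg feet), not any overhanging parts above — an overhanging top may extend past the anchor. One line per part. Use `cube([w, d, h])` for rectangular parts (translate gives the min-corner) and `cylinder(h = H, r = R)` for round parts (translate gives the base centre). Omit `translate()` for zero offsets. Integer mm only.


translate([229, 483, 0]) cylinder(h = 24, r = 110);
translate([229, 483, 24]) cylinder(h = 209, r = 70);
translate([229, 483, 233]) cylinder(h = 24, r = 110);


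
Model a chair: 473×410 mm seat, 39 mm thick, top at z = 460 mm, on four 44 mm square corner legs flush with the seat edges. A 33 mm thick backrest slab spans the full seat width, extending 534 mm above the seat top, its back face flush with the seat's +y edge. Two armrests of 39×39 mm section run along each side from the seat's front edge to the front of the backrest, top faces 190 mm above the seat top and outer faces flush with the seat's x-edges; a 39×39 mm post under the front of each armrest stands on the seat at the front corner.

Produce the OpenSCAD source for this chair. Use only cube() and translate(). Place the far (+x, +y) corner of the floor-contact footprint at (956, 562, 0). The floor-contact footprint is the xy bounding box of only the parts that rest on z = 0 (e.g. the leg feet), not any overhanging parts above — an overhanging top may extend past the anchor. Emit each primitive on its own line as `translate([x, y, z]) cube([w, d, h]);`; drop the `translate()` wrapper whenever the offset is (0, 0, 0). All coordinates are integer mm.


translate([483, 152, 421]) cube([473, 410, 39]);
translate([483, 152, 0]) cube([44, 44, 421]);
translate([912, 152, 0]) cube([44, 44, 421]);
translate([483, 518, 0]) cube([44, 44, 421]);
translate([912, 518, 0]) cube([44, 44, 421]);
translate([483, 529, 460]) cube([473, 33, 534]);
translate([483, 152, 611]) cube([39, 377, 39]);
translate([917, 152, 611]) cube([39, 377, 39]);
translate([483, 152, 460]) cube([39, 39, 151]);
translate([917, 152, 460]) cube([39, 39, 151]);


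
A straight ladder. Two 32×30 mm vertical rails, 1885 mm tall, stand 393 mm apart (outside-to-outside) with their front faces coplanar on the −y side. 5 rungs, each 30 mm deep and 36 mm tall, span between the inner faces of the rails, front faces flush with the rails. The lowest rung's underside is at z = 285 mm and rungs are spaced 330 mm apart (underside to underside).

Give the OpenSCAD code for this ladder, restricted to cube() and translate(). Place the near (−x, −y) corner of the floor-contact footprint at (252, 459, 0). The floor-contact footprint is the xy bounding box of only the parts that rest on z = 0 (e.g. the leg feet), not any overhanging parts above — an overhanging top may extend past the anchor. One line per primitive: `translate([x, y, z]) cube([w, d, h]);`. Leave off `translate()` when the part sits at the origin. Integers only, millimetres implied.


translate([252, 459, 0]) cube([32, 30, 1885]);
translate([613, 459, 0]) cube([32, 30, 1885]);
translate([284, 459, 285]) cube([329, 30, 36]);
translate([284, 459, 615]) cube([329, 30, 36]);
translate([284, 459, 945]) cube([329, 30, 36]);
translate([284, 459, 1275]) cube([329, 30, 36]);
translate([284, 459, 1605]) cube([329, 30, 36]);


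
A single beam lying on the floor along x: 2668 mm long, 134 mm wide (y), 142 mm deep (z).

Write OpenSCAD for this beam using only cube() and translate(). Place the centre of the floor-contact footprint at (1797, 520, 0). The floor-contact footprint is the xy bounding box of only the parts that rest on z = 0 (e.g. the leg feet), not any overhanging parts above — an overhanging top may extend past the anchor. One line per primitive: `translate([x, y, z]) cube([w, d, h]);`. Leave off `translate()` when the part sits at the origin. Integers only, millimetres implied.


translate([463, 453, 0]) cube([2668, 134, 142]);


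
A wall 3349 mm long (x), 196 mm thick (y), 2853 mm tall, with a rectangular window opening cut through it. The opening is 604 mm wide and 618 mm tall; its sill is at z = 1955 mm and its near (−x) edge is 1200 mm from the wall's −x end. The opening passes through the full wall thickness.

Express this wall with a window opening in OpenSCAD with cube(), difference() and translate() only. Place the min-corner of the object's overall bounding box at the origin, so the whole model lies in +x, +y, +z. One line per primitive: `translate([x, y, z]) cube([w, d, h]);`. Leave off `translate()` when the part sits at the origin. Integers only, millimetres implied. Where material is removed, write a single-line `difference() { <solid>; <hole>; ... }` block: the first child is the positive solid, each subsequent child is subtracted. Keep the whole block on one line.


difference() { cube([3349, 196, 2853]); translate([1200, 0, 1955]) cube([604, 196, 618]); }


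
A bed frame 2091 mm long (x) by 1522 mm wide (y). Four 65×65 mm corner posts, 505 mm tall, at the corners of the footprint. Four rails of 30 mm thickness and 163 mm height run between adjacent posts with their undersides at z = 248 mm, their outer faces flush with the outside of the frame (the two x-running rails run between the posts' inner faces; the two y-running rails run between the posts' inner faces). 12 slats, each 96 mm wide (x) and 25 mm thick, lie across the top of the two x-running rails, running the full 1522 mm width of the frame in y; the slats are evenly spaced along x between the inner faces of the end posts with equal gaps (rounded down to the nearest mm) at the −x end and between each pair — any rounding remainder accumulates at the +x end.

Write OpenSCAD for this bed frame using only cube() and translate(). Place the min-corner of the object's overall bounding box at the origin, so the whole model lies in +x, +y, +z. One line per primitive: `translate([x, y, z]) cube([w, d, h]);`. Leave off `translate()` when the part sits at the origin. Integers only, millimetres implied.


// slat z = rail_z + rail_h = 248 + 163 = 411
// slat gap = ⌊(1961 − 12·96) / 13⌋ = 62
cube([65, 65, 505]);
translate([0, 1457, 0]) cube([65, 65, 505]);
translate([2026, 0, 0]) cube([65, 65, 505]);
translate([2026, 1457, 0]) cube([65, 65, 505]);
translate([65, 0, 248]) cube([1961, 30, 163]);
translate([65, 1492, 248]) cube([1961, 30, 163]);
translate([0, 65, 248]) cube([30, 1392, 163]);
translate([2061, 65, 248]) cube([30, 1392, 163]);
translate([127, 0, 411]) cube([96, 1522, 25]);
translate([285, 0, 411]) cube([96, 1522, 25]);
translate([443, 0, 411]) cube([96, 1522, 25]);
translate([601, 0, 411]) cube([96, 1522, 25]);
translate([759, 0, 411]) cube([96, 1522, 25]);
translate([917, 0, 411]) cube([96, 1522, 25]);
translate([1075, 0, 411]) cube([96, 1522, 25]);
translate([1233, 0, 411]) cube([96, 1522, 25]);
translate([1391, 0, 411]) cube([96, 1522, 25]);
translate([1549, 0, 411]) cube([96, 1522, 25]);
translate([1707, 0, 411]) cube([96, 1522, 25]);
translate([1865, 0, 411]) cube([96, 1522, 25]);


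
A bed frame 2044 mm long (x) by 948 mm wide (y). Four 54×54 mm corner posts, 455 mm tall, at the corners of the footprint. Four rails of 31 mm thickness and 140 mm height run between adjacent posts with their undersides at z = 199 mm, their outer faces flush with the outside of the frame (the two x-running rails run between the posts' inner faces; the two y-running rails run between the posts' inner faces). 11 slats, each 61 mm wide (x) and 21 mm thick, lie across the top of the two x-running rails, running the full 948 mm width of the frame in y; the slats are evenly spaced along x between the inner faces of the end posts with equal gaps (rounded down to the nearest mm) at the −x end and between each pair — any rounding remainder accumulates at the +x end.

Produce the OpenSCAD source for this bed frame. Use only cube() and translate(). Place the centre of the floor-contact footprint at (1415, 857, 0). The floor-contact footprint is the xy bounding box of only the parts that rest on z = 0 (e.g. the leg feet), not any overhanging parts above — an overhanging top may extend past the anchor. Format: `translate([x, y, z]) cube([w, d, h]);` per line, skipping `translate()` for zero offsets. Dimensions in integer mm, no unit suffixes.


translate([393, 383, 0]) cube([54, 54, 455]);
translate([393, 1277, 0]) cube([54, 54, 455]);
translate([2383, 383, 0]) cube([54, 54, 455]);
translate([2383, 1277, 0]) cube([54, 54, 455]);
translate([447, 383, 199]) cube([1936, 31, 140]);
translate([447, 1300, 199]) cube([1936, 31, 140]);
translate([393, 437, 199]) cube([31, 840, 140]);
translate([2406, 437, 199]) cube([31, 840, 140]);
translate([552, 383, 339]) cube([61, 948, 21]);
translate([718, 383, 339]) cube([61, 948, 21]);
translate([884, 383, 339]) cube([61, 948, 21]);
translate([1050, 383, 339]) cube([61, 948, 21]);
translate([1216, 383, 339]) cube([61, 948, 21]);
translate([1382, 383, 339]) cube([61, 948, 21]);
translate([1548, 383, 339]) cube([61, 948, 21]);
translate([1714, 383, 339]) cube([61, 948, 21]);
translate([1880, 383, 339]) cube([61, 948, 21]);
translate([2046, 383, 339]) cube([61, 948, 21]);
translate([2212, 383, 339]) cube([61, 948, 21]);


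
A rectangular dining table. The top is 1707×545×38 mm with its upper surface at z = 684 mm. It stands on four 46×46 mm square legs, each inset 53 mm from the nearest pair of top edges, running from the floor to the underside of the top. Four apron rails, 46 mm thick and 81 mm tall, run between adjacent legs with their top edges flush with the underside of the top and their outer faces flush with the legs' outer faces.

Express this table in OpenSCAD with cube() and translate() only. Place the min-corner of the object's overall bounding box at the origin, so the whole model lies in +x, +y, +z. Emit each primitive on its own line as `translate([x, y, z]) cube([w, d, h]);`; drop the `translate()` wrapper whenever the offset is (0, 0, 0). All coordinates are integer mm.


translate([0, 0, 646]) cube([1707, 545, 38]);
translate([53, 53, 0]) cube([46, 46, 646]);
translate([1608, 53, 0]) cube([46, 46, 646]);
translate([53, 446, 0]) cube([46, 46, 646]);
translate([1608, 446, 0]) cube([46, 46, 646]);
translate([99, 53, 565]) cube([1509, 46, 81]);
translate([99, 446, 565]) cube([1509, 46, 81]);
translate([53, 99, 565]) cube([46, 347, 81]);
translate([1608, 99, 565]) cube([46, 347, 81]);


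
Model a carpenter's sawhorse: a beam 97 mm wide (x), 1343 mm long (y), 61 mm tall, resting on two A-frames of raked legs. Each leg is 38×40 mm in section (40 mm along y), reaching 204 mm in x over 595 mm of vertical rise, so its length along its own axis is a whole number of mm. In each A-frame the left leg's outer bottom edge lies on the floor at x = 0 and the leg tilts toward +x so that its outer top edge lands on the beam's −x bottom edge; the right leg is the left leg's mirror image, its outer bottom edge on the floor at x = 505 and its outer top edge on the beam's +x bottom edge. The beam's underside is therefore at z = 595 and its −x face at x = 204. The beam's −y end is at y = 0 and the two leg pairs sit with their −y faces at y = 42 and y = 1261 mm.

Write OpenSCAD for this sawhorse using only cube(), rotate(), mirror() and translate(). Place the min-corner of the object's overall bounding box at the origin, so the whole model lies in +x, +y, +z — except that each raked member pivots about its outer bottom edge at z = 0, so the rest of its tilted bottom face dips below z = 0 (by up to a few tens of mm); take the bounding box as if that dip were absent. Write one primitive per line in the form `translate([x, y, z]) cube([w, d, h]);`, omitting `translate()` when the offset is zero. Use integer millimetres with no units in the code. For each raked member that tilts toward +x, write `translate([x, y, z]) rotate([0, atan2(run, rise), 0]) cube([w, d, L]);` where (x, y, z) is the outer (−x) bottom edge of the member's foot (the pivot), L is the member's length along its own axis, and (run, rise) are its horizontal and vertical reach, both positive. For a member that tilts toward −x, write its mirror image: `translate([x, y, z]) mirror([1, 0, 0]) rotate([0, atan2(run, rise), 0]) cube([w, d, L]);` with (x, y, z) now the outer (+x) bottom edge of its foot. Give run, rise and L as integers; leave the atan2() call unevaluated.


// leg length = √(204² + 595²) = 629
// right-leg outer foot x = 2·204 + 97 = 505
// beam min-corner = (204, 0, 595)
translate([204, 0, 595]) cube([97, 1343, 61]);
translate([0, 42, 0]) rotate([0, atan2(204, 595), 0]) cube([38, 40, 629]);
translate([505, 42, 0]) mirror([1, 0, 0]) rotate([0, atan2(204, 595), 0]) cube([38, 40, 629]);
translate([0, 1261, 0]) rotate([0, atan2(204, 595), 0]) cube([38, 40, 629]);
translate([505, 1261, 0]) mirror([1, 0, 0]) rotate([0, atan2(204, 595), 0]) cube([38, 40, 629]);


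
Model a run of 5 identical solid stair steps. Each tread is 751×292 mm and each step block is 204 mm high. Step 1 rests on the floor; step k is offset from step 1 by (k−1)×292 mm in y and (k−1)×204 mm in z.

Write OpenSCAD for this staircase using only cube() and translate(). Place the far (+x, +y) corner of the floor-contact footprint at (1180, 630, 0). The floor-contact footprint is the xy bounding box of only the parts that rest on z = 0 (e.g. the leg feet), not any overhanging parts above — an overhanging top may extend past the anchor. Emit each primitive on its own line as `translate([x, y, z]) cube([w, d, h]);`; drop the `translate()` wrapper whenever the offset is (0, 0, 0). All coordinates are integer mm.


translate([429, 338, 0]) cube([751, 292, 204]);
translate([429, 630, 204]) cube([751, 292, 204]);
translate([429, 922, 408]) cube([751, 292, 204]);
translate([429, 1214, 612]) cube([751, 292, 204]);
translate([429, 1506, 816]) cube([751, 292, 204]);


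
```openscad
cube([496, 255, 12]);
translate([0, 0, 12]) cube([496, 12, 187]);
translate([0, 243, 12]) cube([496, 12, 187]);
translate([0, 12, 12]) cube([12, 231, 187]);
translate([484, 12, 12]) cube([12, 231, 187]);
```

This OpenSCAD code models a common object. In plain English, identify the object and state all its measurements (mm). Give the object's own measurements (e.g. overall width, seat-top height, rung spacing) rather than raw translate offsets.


An open-topped rectangular box: outside dimensions 496×255×199 mm, with a uniform wall and base thickness of 12 mm. The base is a full 496×255 slab on the floor; four walls sit on top of the base. The front and back walls (the −y and +y sides) span the full width; the two side walls fit between them.


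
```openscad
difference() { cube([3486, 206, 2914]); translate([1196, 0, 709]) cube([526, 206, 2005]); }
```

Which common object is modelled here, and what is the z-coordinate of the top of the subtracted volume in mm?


A wall with a window opening. The window head height is 2714 mm.

A wall with a rectangular opening subtracted — a window. Sill at z = 709, opening 2005 mm tall, so the head is at 709 + 2005 = 2714 mm.


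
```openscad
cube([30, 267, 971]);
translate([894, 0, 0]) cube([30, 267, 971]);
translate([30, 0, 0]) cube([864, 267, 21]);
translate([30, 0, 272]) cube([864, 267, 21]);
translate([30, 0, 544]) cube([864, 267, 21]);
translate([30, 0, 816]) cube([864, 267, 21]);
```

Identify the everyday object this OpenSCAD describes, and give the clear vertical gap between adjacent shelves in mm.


A bookshelf. The clear shelf gap is 251 mm.

Two tall side panels with 4 horizontal boards between them — a bookshelf. The first two shelf undersides are at z = 0 and z = 272; with shelf thickness 21, the clear gap is 272 − 0 − 21 = 251 mm.


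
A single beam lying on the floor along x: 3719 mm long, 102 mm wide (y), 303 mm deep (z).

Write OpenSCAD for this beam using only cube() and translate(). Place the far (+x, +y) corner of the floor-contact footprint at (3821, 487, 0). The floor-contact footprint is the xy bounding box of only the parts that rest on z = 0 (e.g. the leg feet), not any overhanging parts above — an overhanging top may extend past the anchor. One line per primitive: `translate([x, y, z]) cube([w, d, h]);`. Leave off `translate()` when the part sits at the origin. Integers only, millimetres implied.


translate([102, 385, 0]) cube([3719, 102, 303]);


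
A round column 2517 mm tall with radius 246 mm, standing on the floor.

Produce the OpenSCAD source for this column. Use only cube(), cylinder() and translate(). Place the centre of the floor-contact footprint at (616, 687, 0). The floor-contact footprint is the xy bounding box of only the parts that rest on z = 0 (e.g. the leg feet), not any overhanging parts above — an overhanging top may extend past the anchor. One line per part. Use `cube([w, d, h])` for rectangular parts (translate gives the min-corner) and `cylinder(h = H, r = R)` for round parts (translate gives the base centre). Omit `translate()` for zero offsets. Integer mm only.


translate([616, 687, 0]) cylinder(h = 2517, r = 246);


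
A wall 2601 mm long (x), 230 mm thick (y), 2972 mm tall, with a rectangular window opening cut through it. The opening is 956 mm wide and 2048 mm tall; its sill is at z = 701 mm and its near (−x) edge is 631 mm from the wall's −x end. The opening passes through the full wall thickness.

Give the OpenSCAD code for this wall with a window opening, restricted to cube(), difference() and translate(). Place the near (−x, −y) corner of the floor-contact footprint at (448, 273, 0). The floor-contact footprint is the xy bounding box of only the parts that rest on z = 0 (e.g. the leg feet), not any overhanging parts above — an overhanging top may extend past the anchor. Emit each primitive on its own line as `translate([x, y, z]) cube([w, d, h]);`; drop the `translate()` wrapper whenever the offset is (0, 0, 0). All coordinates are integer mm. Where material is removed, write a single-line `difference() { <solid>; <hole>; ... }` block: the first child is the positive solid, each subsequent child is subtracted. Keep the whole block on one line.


difference() { translate([448, 273, 0]) cube([2601, 230, 2972]); translate([1079, 273, 701]) cube([956, 230, 2048]); }


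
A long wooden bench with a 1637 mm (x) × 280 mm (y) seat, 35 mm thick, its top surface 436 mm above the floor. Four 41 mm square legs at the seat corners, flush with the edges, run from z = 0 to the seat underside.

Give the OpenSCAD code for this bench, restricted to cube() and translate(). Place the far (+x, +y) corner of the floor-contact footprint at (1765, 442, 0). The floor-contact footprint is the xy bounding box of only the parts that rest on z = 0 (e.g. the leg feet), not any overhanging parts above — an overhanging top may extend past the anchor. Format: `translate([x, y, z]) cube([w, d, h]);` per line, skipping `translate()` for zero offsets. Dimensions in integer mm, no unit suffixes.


translate([128, 162, 401]) cube([1637, 280, 35]);
translate([128, 162, 0]) cube([41, 41, 401]);
translate([128, 401, 0]) cube([41, 41, 401]);
translate([1724, 162, 0]) cube([41, 41, 401]);
translate([1724, 401, 0]) cube([41, 41, 401]);


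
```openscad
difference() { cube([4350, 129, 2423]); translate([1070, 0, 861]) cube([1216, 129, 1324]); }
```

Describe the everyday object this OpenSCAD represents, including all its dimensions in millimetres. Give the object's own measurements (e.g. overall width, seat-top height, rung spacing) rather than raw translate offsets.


A wall 4350 mm long (x), 129 mm thick (y), 2423 mm tall, with a rectangular window opening cut through it. The opening is 1216 mm wide and 1324 mm tall; its sill is at z = 861 mm and its near (−x) edge is 1070 mm from the wall's −x end. The opening passes through the full wall thickness.


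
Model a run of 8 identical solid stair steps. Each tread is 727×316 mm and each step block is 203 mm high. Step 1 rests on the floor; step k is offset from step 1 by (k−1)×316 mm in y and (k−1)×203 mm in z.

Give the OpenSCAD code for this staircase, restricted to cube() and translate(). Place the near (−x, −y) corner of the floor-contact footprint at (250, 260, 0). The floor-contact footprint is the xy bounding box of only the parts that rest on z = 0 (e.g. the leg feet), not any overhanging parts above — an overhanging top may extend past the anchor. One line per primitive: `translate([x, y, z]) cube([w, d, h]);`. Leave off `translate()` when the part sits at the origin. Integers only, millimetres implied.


translate([250, 260, 0]) cube([727, 316, 203]);
translate([250, 576, 203]) cube([727, 316, 203]);
translate([250, 892, 406]) cube([727, 316, 203]);
translate([250, 1208, 609]) cube([727, 316, 203]);
translate([250, 1524, 812]) cube([727, 316, 203]);
translate([250, 1840, 1015]) cube([727, 316, 203]);
translate([250, 2156, 1218]) cube([727, 316, 203]);
translate([250, 2472, 1421]) cube([727, 316, 203]);
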